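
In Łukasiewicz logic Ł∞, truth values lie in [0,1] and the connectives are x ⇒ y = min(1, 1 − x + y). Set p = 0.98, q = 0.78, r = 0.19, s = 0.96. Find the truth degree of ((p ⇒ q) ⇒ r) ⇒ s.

p ⇒ q = min(1, 1 − 0.98 + 0.78) = min(1, 0.80) = 0.80
(p ⇒ q) ⇒ r = min(1, 1 − 0.80 + 0.19) = min(1, 0.39) = 0.39
((p ⇒ q) ⇒ r) ⇒ s = min(1, 1 − 0.39 + 0.96) = min(1, 1.57) = 1.00

1.00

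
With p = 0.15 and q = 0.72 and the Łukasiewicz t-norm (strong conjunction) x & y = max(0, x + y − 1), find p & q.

p & q = max(0, 0.15 + 0.72 − 1) = max(0, -0.13) = 0.00
For comparison, the Gödel (minimum) t-norm min(x, y) would give 0.15.

0.00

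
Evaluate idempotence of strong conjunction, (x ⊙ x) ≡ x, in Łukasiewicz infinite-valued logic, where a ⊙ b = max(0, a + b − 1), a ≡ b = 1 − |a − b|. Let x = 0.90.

0.90

x ⊙ x = max(0, 0.90 + 0.90 − 1) = max(0, 0.80) = 0.80
(x ⊙ x) ≡ x = 1 − |0.80 − 0.90| = 1 − 0.10 = 0.90
(The value 0.90 < 1 shows this instance is not satisfied; fails in Ł∞ since a ⊗ a = max(0, 2a−1) ≠ a in general.)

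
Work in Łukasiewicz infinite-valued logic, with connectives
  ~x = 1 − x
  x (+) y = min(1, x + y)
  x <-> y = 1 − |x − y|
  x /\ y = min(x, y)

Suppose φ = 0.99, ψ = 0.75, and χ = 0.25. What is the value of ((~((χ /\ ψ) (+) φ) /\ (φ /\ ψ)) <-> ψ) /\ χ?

χ /\ ψ = min(0.25, 0.75) = 0.25
(χ /\ ψ) (+) φ = min(1, 0.25 + 0.99) = min(1, 1.24) = 1.00
~((χ /\ ψ) (+) φ) = 1 − 1.00 = 0.00
φ /\ ψ = min(0.99, 0.75) = 0.75
~((χ /\ ψ) (+) φ) /\ (φ /\ ψ) = min(0.00, 0.75) = 0.00
(~((χ /\ ψ) (+) φ) /\ (φ /\ ψ)) <-> ψ = 1 − |0.00 − 0.75| = 1 − 0.75 = 0.25
((~((χ /\ ψ) (+) φ) /\ (φ /\ ψ)) <-> ψ) /\ χ = min(0.25, 0.25) = 0.25

0.25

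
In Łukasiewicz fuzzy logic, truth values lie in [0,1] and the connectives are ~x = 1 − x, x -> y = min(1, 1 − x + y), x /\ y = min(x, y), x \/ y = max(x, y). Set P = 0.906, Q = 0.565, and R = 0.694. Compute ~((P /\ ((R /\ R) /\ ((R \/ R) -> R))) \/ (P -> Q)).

R /\ R = min(0.694, 0.694) = 0.694
R \/ R = max(0.694, 0.694) = 0.694
(R \/ R) -> R = min(1, 1 − 0.694 + 0.694) = min(1, 1.000) = 1.000
(R /\ R) /\ ((R \/ R) -> R) = min(0.694, 1.000) = 0.694
P /\ ((R /\ R) /\ ((R \/ R) -> R)) = min(0.906, 0.694) = 0.694
P -> Q = min(1, 1 − 0.906 + 0.565) = min(1, 0.659) = 0.659
(P /\ ((R /\ R) /\ ((R \/ R) -> R))) \/ (P -> Q) = max(0.694, 0.659) = 0.694
~((P /\ ((R /\ R) /\ ((R \/ R) -> R))) \/ (P -> Q)) = 1 − 0.694 = 0.306

0.306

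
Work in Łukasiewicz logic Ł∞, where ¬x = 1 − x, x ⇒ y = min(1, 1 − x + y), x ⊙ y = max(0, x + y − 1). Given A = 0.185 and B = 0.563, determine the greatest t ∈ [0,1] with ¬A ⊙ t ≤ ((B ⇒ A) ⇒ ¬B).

¬A = 1 − 0.185 = 0.815
So the left factor is ¬A = 0.815.
B ⇒ A = min(1, 1 − 0.563 + 0.185) = min(1, 0.622) = 0.622
¬B = 1 − 0.563 = 0.437
(B ⇒ A) ⇒ ¬B = min(1, 1 − 0.622 + 0.437) = min(1, 0.815) = 0.815
So the right-hand bound is (B ⇒ A) ⇒ ¬B = 0.815.
The residuum of the Łukasiewicz t-norm gives the supremum: min(1, 1 − 0.815 + 0.815).
1 − 0.815 + 0.815 = 1.000, so t = min(1, 1.000) = 1.000.
Check: 0.815 ⊙ 1.000 = max(0, 0.815) = 0.815 ≤ 0.815.

1.000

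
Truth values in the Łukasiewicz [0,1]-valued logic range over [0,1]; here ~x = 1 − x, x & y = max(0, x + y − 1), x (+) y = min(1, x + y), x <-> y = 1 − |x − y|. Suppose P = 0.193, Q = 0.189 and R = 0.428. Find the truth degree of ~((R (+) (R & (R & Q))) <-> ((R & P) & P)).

R & Q = max(0, 0.428 + 0.189 − 1) = max(0, -0.383) = 0.000
R & (R & Q) = max(0, 0.428 + 0.000 − 1) = max(0, -0.572) = 0.000
R (+) (R & (R & Q)) = min(1, 0.428 + 0.000) = min(1, 0.428) = 0.428
R & P = max(0, 0.428 + 0.193 − 1) = max(0, -0.379) = 0.000
(R & P) & P = max(0, 0.000 + 0.193 − 1) = max(0, -0.807) = 0.000
(R (+) (R & (R & Q))) <-> ((R & P) & P) = 1 − |0.428 − 0.000| = 1 − 0.428 = 0.572
~((R (+) (R & (R & Q))) <-> ((R & P) & P)) = 1 − 0.572 = 0.428

0.428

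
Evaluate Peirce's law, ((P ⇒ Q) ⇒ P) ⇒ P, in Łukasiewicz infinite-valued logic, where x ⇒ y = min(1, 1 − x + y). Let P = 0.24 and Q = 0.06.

P ⇒ Q = min(1, 1 − 0.24 + 0.06) = min(1, 0.82) = 0.82
(P ⇒ Q) ⇒ P = min(1, 1 − 0.82 + 0.24) = min(1, 0.42) = 0.42
((P ⇒ Q) ⇒ P) ⇒ P = min(1, 1 − 0.42 + 0.24) = min(1, 0.82) = 0.82
(The value 0.82 < 1 shows this instance is not satisfied; not a Ł∞-tautology in general.)

0.82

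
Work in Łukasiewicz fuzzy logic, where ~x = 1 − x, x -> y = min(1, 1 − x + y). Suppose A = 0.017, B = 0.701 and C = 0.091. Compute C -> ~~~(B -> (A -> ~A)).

0.909

~A = 1 − 0.017 = 0.983
A -> ~A = min(1, 1 − 0.017 + 0.983) = min(1, 1.966) = 1.000
B -> (A -> ~A) = min(1, 1 − 0.701 + 1.000) = min(1, 1.299) = 1.000
~(B -> (A -> ~A)) = 1 − 1.000 = 0.000
~~(B -> (A -> ~A)) = 1 − 0.000 = 1.000
~~~(B -> (A -> ~A)) = 1 − 1.000 = 0.000
C -> ~~~(B -> (A -> ~A)) = min(1, 1 − 0.091 + 0.000) = min(1, 0.909) = 0.909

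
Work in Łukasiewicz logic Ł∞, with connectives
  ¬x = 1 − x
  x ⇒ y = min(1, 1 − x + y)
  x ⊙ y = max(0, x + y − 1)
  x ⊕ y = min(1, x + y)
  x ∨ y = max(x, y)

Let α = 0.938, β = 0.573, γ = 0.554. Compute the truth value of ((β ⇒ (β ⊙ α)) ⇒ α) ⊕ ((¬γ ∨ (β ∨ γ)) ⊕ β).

1.000

β ⊙ α = max(0, 0.573 + 0.938 − 1) = max(0, 0.511) = 0.511
β ⇒ (β ⊙ α) = min(1, 1 − 0.573 + 0.511) = min(1, 0.938) = 0.938
(β ⇒ (β ⊙ α)) ⇒ α = min(1, 1 − 0.938 + 0.938) = min(1, 1.000) = 1.000
¬γ = 1 − 0.554 = 0.446
β ∨ γ = max(0.573, 0.554) = 0.573
¬γ ∨ (β ∨ γ) = max(0.446, 0.573) = 0.573
(¬γ ∨ (β ∨ γ)) ⊕ β = min(1, 0.573 + 0.573) = min(1, 1.146) = 1.000
((β ⇒ (β ⊙ α)) ⇒ α) ⊕ ((¬γ ∨ (β ∨ γ)) ⊕ β) = min(1, 1.000 + 1.000) = min(1, 2.000) = 1.000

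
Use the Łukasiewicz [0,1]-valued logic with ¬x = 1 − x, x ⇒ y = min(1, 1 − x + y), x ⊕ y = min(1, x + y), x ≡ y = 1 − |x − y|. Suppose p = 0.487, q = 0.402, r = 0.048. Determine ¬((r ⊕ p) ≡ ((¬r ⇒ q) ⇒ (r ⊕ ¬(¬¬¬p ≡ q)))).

r ⊕ p = min(1, 0.048 + 0.487) = min(1, 0.535) = 0.535
¬r = 1 − 0.048 = 0.952
¬r ⇒ q = min(1, 1 − 0.952 + 0.402) = min(1, 0.450) = 0.450
¬p = 1 − 0.487 = 0.513
¬¬p = 1 − 0.513 = 0.487
¬¬¬p = 1 − 0.487 = 0.513
¬¬¬p ≡ q = 1 − |0.513 − 0.402| = 1 − 0.111 = 0.889
¬(¬¬¬p ≡ q) = 1 − 0.889 = 0.111
r ⊕ ¬(¬¬¬p ≡ q) = min(1, 0.048 + 0.111) = min(1, 0.159) = 0.159
(¬r ⇒ q) ⇒ (r ⊕ ¬(¬¬¬p ≡ q)) = min(1, 1 − 0.450 + 0.159) = min(1, 0.709) = 0.709
(r ⊕ p) ≡ ((¬r ⇒ q) ⇒ (r ⊕ ¬(¬¬¬p ≡ q))) = 1 − |0.535 − 0.709| = 1 − 0.174 = 0.826
¬((r ⊕ p) ≡ ((¬r ⇒ q) ⇒ (r ⊕ ¬(¬¬¬p ≡ q)))) = 1 − 0.826 = 0.174

0.174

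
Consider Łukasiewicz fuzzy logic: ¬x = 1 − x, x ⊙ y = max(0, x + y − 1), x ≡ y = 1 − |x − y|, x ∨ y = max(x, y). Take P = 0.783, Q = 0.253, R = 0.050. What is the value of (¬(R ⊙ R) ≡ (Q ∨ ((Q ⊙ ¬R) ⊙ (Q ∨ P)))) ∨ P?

R ⊙ R = max(0, 0.050 + 0.050 − 1) = max(0, -0.900) = 0.000
¬(R ⊙ R) = 1 − 0.000 = 1.000
¬R = 1 − 0.050 = 0.950
Q ⊙ ¬R = max(0, 0.253 + 0.950 − 1) = max(0, 0.203) = 0.203
Q ∨ P = max(0.253, 0.783) = 0.783
(Q ⊙ ¬R) ⊙ (Q ∨ P) = max(0, 0.203 + 0.783 − 1) = max(0, -0.014) = 0.000
Q ∨ ((Q ⊙ ¬R) ⊙ (Q ∨ P)) = max(0.253, 0.000) = 0.253
¬(R ⊙ R) ≡ (Q ∨ ((Q ⊙ ¬R) ⊙ (Q ∨ P))) = 1 − |1.000 − 0.253| = 1 − 0.747 = 0.253
(¬(R ⊙ R) ≡ (Q ∨ ((Q ⊙ ¬R) ⊙ (Q ∨ P)))) ∨ P = max(0.253, 0.783) = 0.783

0.783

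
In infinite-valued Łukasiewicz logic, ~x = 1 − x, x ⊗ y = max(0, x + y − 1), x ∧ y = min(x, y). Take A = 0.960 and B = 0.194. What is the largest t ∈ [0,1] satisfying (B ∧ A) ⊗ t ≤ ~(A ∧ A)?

B ∧ A = min(0.194, 0.960) = 0.194
So the left factor is B ∧ A = 0.194.
A ∧ A = min(0.960, 0.960) = 0.960
~(A ∧ A) = 1 − 0.960 = 0.040
So the right-hand bound is ~(A ∧ A) = 0.040.
The residuum of the Łukasiewicz t-norm gives the supremum: min(1, 1 − 0.194 + 0.040).
1 − 0.194 + 0.040 = 0.846, so t = min(1, 0.846) = 0.846.
Check: 0.194 ⊗ 0.846 = max(0, 0.040) = 0.040 ≤ 0.040.

0.846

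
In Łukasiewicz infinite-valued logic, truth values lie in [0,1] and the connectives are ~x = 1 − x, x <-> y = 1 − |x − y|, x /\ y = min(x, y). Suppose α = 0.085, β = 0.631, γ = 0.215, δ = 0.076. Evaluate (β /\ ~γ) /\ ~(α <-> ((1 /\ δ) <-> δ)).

~γ = 1 − 0.215 = 0.785
β /\ ~γ = min(0.631, 0.785) = 0.631
1 /\ δ = min(1.000, 0.076) = 0.076
(1 /\ δ) <-> δ = 1 − |0.076 − 0.076| = 1 − 0.000 = 1.000
α <-> ((1 /\ δ) <-> δ) = 1 − |0.085 − 1.000| = 1 − 0.915 = 0.085
~(α <-> ((1 /\ δ) <-> δ)) = 1 − 0.085 = 0.915
(β /\ ~γ) /\ ~(α <-> ((1 /\ δ) <-> δ)) = min(0.631, 0.915) = 0.631

0.631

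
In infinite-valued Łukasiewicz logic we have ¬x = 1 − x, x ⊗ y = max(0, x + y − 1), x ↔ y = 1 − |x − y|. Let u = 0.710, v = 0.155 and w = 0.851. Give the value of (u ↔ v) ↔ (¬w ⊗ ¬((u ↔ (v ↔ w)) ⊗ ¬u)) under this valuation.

u ↔ v = 1 − |0.710 − 0.155| = 1 − 0.555 = 0.445
¬w = 1 − 0.851 = 0.149
v ↔ w = 1 − |0.155 − 0.851| = 1 − 0.696 = 0.304
u ↔ (v ↔ w) = 1 − |0.710 − 0.304| = 1 − 0.406 = 0.594
¬u = 1 − 0.710 = 0.290
(u ↔ (v ↔ w)) ⊗ ¬u = max(0, 0.594 + 0.290 − 1) = max(0, -0.116) = 0.000
¬((u ↔ (v ↔ w)) ⊗ ¬u) = 1 − 0.000 = 1.000
¬w ⊗ ¬((u ↔ (v ↔ w)) ⊗ ¬u) = max(0, 0.149 + 1.000 − 1) = max(0, 0.149) = 0.149
(u ↔ v) ↔ (¬w ⊗ ¬((u ↔ (v ↔ w)) ⊗ ¬u)) = 1 − |0.445 − 0.149| = 1 − 0.296 = 0.704

0.704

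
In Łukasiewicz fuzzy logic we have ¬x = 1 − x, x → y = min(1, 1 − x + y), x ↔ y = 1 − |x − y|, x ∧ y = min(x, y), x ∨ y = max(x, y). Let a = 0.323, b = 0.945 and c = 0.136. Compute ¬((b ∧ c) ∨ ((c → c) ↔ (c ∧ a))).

0.864

b ∧ c = min(0.945, 0.136) = 0.136
c → c = min(1, 1 − 0.136 + 0.136) = min(1, 1.000) = 1.000
c ∧ a = min(0.136, 0.323) = 0.136
(c → c) ↔ (c ∧ a) = 1 − |1.000 − 0.136| = 1 − 0.864 = 0.136
(b ∧ c) ∨ ((c → c) ↔ (c ∧ a)) = max(0.136, 0.136) = 0.136
¬((b ∧ c) ∨ ((c → c) ↔ (c ∧ a))) = 1 − 0.136 = 0.864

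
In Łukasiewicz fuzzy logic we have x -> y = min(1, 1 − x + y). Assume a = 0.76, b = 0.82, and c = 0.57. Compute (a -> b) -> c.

0.57

a -> b = min(1, 1 − 0.76 + 0.82) = min(1, 1.06) = 1.00
(a -> b) -> c = min(1, 1 − 1.00 + 0.57) = min(1, 0.57) = 0.57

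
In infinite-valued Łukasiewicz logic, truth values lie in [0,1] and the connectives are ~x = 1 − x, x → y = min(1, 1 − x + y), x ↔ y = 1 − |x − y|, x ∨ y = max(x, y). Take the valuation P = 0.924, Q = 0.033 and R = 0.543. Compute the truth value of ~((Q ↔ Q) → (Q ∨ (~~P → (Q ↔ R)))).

0.434

Q ↔ Q = 1 − |0.033 − 0.033| = 1 − 0.000 = 1.000
~P = 1 − 0.924 = 0.076
~~P = 1 − 0.076 = 0.924
Q ↔ R = 1 − |0.033 − 0.543| = 1 − 0.510 = 0.490
~~P → (Q ↔ R) = min(1, 1 − 0.924 + 0.490) = min(1, 0.566) = 0.566
Q ∨ (~~P → (Q ↔ R)) = max(0.033, 0.566) = 0.566
(Q ↔ Q) → (Q ∨ (~~P → (Q ↔ R))) = min(1, 1 − 1.000 + 0.566) = min(1, 0.566) = 0.566
~((Q ↔ Q) → (Q ∨ (~~P → (Q ↔ R)))) = 1 − 0.566 = 0.434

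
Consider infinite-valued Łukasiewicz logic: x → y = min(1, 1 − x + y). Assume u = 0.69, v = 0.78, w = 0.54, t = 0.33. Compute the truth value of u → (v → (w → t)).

w → t = min(1, 1 − 0.54 + 0.33) = min(1, 0.79) = 0.79
v → (w → t) = min(1, 1 − 0.78 + 0.79) = min(1, 1.01) = 1.00
u → (v → (w → t)) = min(1, 1 − 0.69 + 1.00) = min(1, 1.31) = 1.00

1.00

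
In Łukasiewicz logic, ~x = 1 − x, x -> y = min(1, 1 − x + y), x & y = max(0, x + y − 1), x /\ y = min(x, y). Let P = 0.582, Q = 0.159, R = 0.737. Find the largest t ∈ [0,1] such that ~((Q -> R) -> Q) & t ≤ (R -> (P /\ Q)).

0.581

Q -> R = min(1, 1 − 0.159 + 0.737) = min(1, 1.578) = 1.000
(Q -> R) -> Q = min(1, 1 − 1.000 + 0.159) = min(1, 0.159) = 0.159
~((Q -> R) -> Q) = 1 − 0.159 = 0.841
So the left factor is ~((Q -> R) -> Q) = 0.841.
P /\ Q = min(0.582, 0.159) = 0.159
R -> (P /\ Q) = min(1, 1 − 0.737 + 0.159) = min(1, 0.422) = 0.422
So the right-hand bound is R -> (P /\ Q) = 0.422.
The residuum of the Łukasiewicz t-norm gives the supremum: min(1, 1 − 0.841 + 0.422).
1 − 0.841 + 0.422 = 0.581, so t = min(1, 0.581) = 0.581.
Check: 0.841 & 0.581 = max(0, 0.422) = 0.422 ≤ 0.422.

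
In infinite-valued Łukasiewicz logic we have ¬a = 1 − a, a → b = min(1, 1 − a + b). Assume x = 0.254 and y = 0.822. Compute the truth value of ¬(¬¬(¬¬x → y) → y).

0.178

¬x = 1 − 0.254 = 0.746
¬¬x = 1 − 0.746 = 0.254
¬¬x → y = min(1, 1 − 0.254 + 0.822) = min(1, 1.568) = 1.000
¬(¬¬x → y) = 1 − 1.000 = 0.000
¬¬(¬¬x → y) = 1 − 0.000 = 1.000
¬¬(¬¬x → y) → y = min(1, 1 − 1.000 + 0.822) = min(1, 0.822) = 0.822
¬(¬¬(¬¬x → y) → y) = 1 − 0.822 = 0.178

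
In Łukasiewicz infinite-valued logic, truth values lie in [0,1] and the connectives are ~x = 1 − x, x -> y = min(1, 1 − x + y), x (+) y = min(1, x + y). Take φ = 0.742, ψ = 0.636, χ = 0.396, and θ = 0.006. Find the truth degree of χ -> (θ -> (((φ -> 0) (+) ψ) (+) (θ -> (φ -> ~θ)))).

1.000

φ -> 0 = min(1, 1 − 0.742 + 0.000) = min(1, 0.258) = 0.258
(φ -> 0) (+) ψ = min(1, 0.258 + 0.636) = min(1, 0.894) = 0.894
~θ = 1 − 0.006 = 0.994
φ -> ~θ = min(1, 1 − 0.742 + 0.994) = min(1, 1.252) = 1.000
θ -> (φ -> ~θ) = min(1, 1 − 0.006 + 1.000) = min(1, 1.994) = 1.000
((φ -> 0) (+) ψ) (+) (θ -> (φ -> ~θ)) = min(1, 0.894 + 1.000) = min(1, 1.894) = 1.000
θ -> (((φ -> 0) (+) ψ) (+) (θ -> (φ -> ~θ))) = min(1, 1 − 0.006 + 1.000) = min(1, 1.994) = 1.000
χ -> (θ -> (((φ -> 0) (+) ψ) (+) (θ -> (φ -> ~θ)))) = min(1, 1 − 0.396 + 1.000) = min(1, 1.604) = 1.000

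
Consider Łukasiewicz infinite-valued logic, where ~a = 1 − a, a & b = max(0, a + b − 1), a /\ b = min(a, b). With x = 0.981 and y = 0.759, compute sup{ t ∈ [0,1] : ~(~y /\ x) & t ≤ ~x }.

0.260

~y = 1 − 0.759 = 0.241
~y /\ x = min(0.241, 0.981) = 0.241
~(~y /\ x) = 1 − 0.241 = 0.759
So the left factor is ~(~y /\ x) = 0.759.
~x = 1 − 0.981 = 0.019
So the right-hand bound is ~x = 0.019.
The residuum of the Łukasiewicz t-norm gives the supremum: min(1, 1 − 0.759 + 0.019).
1 − 0.759 + 0.019 = 0.260, so t = min(1, 0.260) = 0.260.
Check: 0.759 & 0.260 = max(0, 0.019) = 0.019 ≤ 0.019.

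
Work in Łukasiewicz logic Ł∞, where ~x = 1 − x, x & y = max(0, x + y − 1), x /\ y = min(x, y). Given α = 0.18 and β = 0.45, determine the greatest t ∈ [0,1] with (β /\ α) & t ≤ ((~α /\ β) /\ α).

β /\ α = min(0.45, 0.18) = 0.18
So the left factor is β /\ α = 0.18.
~α = 1 − 0.18 = 0.82
~α /\ β = min(0.82, 0.45) = 0.45
(~α /\ β) /\ α = min(0.45, 0.18) = 0.18
So the right-hand bound is (~α /\ β) /\ α = 0.18.
The residuum of the Łukasiewicz t-norm gives the supremum: min(1, 1 − 0.18 + 0.18).
1 − 0.18 + 0.18 = 1.00, so t = min(1, 1.00) = 1.00.
Check: 0.18 & 1.00 = max(0, 0.18) = 0.18 ≤ 0.18.

1.00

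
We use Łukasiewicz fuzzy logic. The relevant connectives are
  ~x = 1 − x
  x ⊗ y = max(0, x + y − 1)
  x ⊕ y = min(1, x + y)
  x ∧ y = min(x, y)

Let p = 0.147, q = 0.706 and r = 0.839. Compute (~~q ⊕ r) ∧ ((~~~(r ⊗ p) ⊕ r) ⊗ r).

~q = 1 − 0.706 = 0.294
~~q = 1 − 0.294 = 0.706
~~q ⊕ r = min(1, 0.706 + 0.839) = min(1, 1.545) = 1.000
r ⊗ p = max(0, 0.839 + 0.147 − 1) = max(0, -0.014) = 0.000
~(r ⊗ p) = 1 − 0.000 = 1.000
~~(r ⊗ p) = 1 − 1.000 = 0.000
~~~(r ⊗ p) = 1 − 0.000 = 1.000
~~~(r ⊗ p) ⊕ r = min(1, 1.000 + 0.839) = min(1, 1.839) = 1.000
(~~~(r ⊗ p) ⊕ r) ⊗ r = max(0, 1.000 + 0.839 − 1) = max(0, 0.839) = 0.839
(~~q ⊕ r) ∧ ((~~~(r ⊗ p) ⊕ r) ⊗ r) = min(1.000, 0.839) = 0.839

0.839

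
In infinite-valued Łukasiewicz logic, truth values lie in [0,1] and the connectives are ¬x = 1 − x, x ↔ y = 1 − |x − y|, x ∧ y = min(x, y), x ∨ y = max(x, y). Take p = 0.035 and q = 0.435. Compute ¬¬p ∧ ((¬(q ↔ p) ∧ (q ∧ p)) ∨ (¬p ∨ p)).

¬p = 1 − 0.035 = 0.965
¬¬p = 1 − 0.965 = 0.035
q ↔ p = 1 − |0.435 − 0.035| = 1 − 0.400 = 0.600
¬(q ↔ p) = 1 − 0.600 = 0.400
q ∧ p = min(0.435, 0.035) = 0.035
¬(q ↔ p) ∧ (q ∧ p) = min(0.400, 0.035) = 0.035
¬p ∨ p = max(0.965, 0.035) = 0.965
(¬(q ↔ p) ∧ (q ∧ p)) ∨ (¬p ∨ p) = max(0.035, 0.965) = 0.965
¬¬p ∧ ((¬(q ↔ p) ∧ (q ∧ p)) ∨ (¬p ∨ p)) = min(0.035, 0.965) = 0.035

0.035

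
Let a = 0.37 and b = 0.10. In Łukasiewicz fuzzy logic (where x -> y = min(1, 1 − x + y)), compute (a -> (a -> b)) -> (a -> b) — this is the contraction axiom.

a -> b = min(1, 1 − 0.37 + 0.10) = min(1, 0.73) = 0.73
a -> (a -> b) = min(1, 1 − 0.37 + 0.73) = min(1, 1.36) = 1.00
(a -> (a -> b)) -> (a -> b) = min(1, 1 − 1.00 + 0.73) = min(1, 0.73) = 0.73
(The value 0.73 < 1 shows this instance is not satisfied; fails in Ł∞ (the t-norm is not idempotent).)

0.73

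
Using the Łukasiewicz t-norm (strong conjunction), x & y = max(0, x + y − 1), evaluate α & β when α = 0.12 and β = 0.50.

α & β = max(0, 0.12 + 0.50 − 1) = max(0, -0.38) = 0.00
For comparison, the Gödel (minimum) t-norm min(x, y) would give 0.12.

0.00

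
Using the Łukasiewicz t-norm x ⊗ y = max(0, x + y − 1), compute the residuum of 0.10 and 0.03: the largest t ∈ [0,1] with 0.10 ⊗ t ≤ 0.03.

The residuum of the Łukasiewicz t-norm gives the supremum: min(1, 1 − 0.10 + 0.03).
1 − 0.10 + 0.03 = 0.93, so t = min(1, 0.93) = 0.93.
Check: 0.10 ⊗ 0.93 = max(0, 0.03) = 0.03 ≤ 0.03.

0.93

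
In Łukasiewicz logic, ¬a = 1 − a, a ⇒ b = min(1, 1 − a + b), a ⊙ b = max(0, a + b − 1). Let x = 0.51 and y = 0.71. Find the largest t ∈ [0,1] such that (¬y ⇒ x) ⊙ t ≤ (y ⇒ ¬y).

¬y = 1 − 0.71 = 0.29
¬y ⇒ x = min(1, 1 − 0.29 + 0.51) = min(1, 1.22) = 1.00
So the left factor is ¬y ⇒ x = 1.00.
y ⇒ ¬y = min(1, 1 − 0.71 + 0.29) = min(1, 0.58) = 0.58
So the right-hand bound is y ⇒ ¬y = 0.58.
The residuum of the Łukasiewicz t-norm gives the supremum: min(1, 1 − 1.00 + 0.58).
1 − 1.00 + 0.58 = 0.58, so t = min(1, 0.58) = 0.58.
Check: 1.00 ⊙ 0.58 = max(0, 0.58) = 0.58 ≤ 0.58.

0.58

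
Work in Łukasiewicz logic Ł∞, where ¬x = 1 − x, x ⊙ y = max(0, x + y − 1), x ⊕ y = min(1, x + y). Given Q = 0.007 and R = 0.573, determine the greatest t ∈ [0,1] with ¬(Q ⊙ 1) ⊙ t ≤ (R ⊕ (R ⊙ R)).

0.726

Q ⊙ 1 = max(0, 0.007 + 1.000 − 1) = max(0, 0.007) = 0.007
¬(Q ⊙ 1) = 1 − 0.007 = 0.993
So the left factor is ¬(Q ⊙ 1) = 0.993.
R ⊙ R = max(0, 0.573 + 0.573 − 1) = max(0, 0.146) = 0.146
R ⊕ (R ⊙ R) = min(1, 0.573 + 0.146) = min(1, 0.719) = 0.719
So the right-hand bound is R ⊕ (R ⊙ R) = 0.719.
The residuum of the Łukasiewicz t-norm gives the supremum: min(1, 1 − 0.993 + 0.719).
1 − 0.993 + 0.719 = 0.726, so t = min(1, 0.726) = 0.726.
Check: 0.993 ⊙ 0.726 = max(0, 0.719) = 0.719 ≤ 0.719.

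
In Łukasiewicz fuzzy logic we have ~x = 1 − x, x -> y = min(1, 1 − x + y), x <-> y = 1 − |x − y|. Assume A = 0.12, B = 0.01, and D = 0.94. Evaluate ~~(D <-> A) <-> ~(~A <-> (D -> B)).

0.37

D <-> A = 1 − |0.94 − 0.12| = 1 − 0.82 = 0.18
~(D <-> A) = 1 − 0.18 = 0.82
~~(D <-> A) = 1 − 0.82 = 0.18
~A = 1 − 0.12 = 0.88
D -> B = min(1, 1 − 0.94 + 0.01) = min(1, 0.07) = 0.07
~A <-> (D -> B) = 1 − |0.88 − 0.07| = 1 − 0.81 = 0.19
~(~A <-> (D -> B)) = 1 − 0.19 = 0.81
~~(D <-> A) <-> ~(~A <-> (D -> B)) = 1 − |0.18 − 0.81| = 1 − 0.63 = 0.37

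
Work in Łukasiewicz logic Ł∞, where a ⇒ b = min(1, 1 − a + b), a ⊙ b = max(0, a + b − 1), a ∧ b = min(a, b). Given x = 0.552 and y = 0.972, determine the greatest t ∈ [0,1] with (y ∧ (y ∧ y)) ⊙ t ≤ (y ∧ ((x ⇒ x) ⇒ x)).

y ∧ y = min(0.972, 0.972) = 0.972
y ∧ (y ∧ y) = min(0.972, 0.972) = 0.972
So the left factor is y ∧ (y ∧ y) = 0.972.
x ⇒ x = min(1, 1 − 0.552 + 0.552) = min(1, 1.000) = 1.000
(x ⇒ x) ⇒ x = min(1, 1 − 1.000 + 0.552) = min(1, 0.552) = 0.552
y ∧ ((x ⇒ x) ⇒ x) = min(0.972, 0.552) = 0.552
So the right-hand bound is y ∧ ((x ⇒ x) ⇒ x) = 0.552.
The residuum of the Łukasiewicz t-norm gives the supremum: min(1, 1 − 0.972 + 0.552).
1 − 0.972 + 0.552 = 0.580, so t = min(1, 0.580) = 0.580.
Check: 0.972 ⊙ 0.580 = max(0, 0.552) = 0.552 ≤ 0.552.

0.580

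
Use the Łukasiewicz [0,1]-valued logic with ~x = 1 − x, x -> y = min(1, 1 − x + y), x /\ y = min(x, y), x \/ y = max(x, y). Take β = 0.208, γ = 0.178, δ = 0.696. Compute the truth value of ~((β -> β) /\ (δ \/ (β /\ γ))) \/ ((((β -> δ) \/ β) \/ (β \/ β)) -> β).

0.304

β -> β = min(1, 1 − 0.208 + 0.208) = min(1, 1.000) = 1.000
β /\ γ = min(0.208, 0.178) = 0.178
δ \/ (β /\ γ) = max(0.696, 0.178) = 0.696
(β -> β) /\ (δ \/ (β /\ γ)) = min(1.000, 0.696) = 0.696
~((β -> β) /\ (δ \/ (β /\ γ))) = 1 − 0.696 = 0.304
β -> δ = min(1, 1 − 0.208 + 0.696) = min(1, 1.488) = 1.000
(β -> δ) \/ β = max(1.000, 0.208) = 1.000
β \/ β = max(0.208, 0.208) = 0.208
((β -> δ) \/ β) \/ (β \/ β) = max(1.000, 0.208) = 1.000
(((β -> δ) \/ β) \/ (β \/ β)) -> β = min(1, 1 − 1.000 + 0.208) = min(1, 0.208) = 0.208
~((β -> β) /\ (δ \/ (β /\ γ))) \/ ((((β -> δ) \/ β) \/ (β \/ β)) -> β) = max(0.304, 0.208) = 0.304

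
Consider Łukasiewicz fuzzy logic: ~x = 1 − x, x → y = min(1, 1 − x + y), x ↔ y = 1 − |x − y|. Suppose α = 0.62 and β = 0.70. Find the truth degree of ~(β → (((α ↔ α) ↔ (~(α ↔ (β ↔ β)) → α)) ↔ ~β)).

α ↔ α = 1 − |0.62 − 0.62| = 1 − 0.00 = 1.00
β ↔ β = 1 − |0.70 − 0.70| = 1 − 0.00 = 1.00
α ↔ (β ↔ β) = 1 − |0.62 − 1.00| = 1 − 0.38 = 0.62
~(α ↔ (β ↔ β)) = 1 − 0.62 = 0.38
~(α ↔ (β ↔ β)) → α = min(1, 1 − 0.38 + 0.62) = min(1, 1.24) = 1.00
(α ↔ α) ↔ (~(α ↔ (β ↔ β)) → α) = 1 − |1.00 − 1.00| = 1 − 0.00 = 1.00
~β = 1 − 0.70 = 0.30
((α ↔ α) ↔ (~(α ↔ (β ↔ β)) → α)) ↔ ~β = 1 − |1.00 − 0.30| = 1 − 0.70 = 0.30
β → (((α ↔ α) ↔ (~(α ↔ (β ↔ β)) → α)) ↔ ~β) = min(1, 1 − 0.70 + 0.30) = min(1, 0.60) = 0.60
~(β → (((α ↔ α) ↔ (~(α ↔ (β ↔ β)) → α)) ↔ ~β)) = 1 − 0.60 = 0.40

0.40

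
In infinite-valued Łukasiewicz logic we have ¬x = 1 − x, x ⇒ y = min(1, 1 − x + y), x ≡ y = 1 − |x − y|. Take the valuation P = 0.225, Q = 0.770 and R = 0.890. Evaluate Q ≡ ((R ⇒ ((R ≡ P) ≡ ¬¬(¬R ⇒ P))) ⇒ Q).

0.770

R ≡ P = 1 − |0.890 − 0.225| = 1 − 0.665 = 0.335
¬R = 1 − 0.890 = 0.110
¬R ⇒ P = min(1, 1 − 0.110 + 0.225) = min(1, 1.115) = 1.000
¬(¬R ⇒ P) = 1 − 1.000 = 0.000
¬¬(¬R ⇒ P) = 1 − 0.000 = 1.000
(R ≡ P) ≡ ¬¬(¬R ⇒ P) = 1 − |0.335 − 1.000| = 1 − 0.665 = 0.335
R ⇒ ((R ≡ P) ≡ ¬¬(¬R ⇒ P)) = min(1, 1 − 0.890 + 0.335) = min(1, 0.445) = 0.445
(R ⇒ ((R ≡ P) ≡ ¬¬(¬R ⇒ P))) ⇒ Q = min(1, 1 − 0.445 + 0.770) = min(1, 1.325) = 1.000
Q ≡ ((R ⇒ ((R ≡ P) ≡ ¬¬(¬R ⇒ P))) ⇒ Q) = 1 − |0.770 − 1.000| = 1 − 0.230 = 0.770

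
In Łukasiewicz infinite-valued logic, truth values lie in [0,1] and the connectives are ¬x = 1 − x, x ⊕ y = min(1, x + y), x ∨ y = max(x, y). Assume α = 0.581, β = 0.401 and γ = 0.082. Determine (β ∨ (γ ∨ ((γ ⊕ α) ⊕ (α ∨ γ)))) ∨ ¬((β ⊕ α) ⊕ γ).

1.000

γ ⊕ α = min(1, 0.082 + 0.581) = min(1, 0.663) = 0.663
α ∨ γ = max(0.581, 0.082) = 0.581
(γ ⊕ α) ⊕ (α ∨ γ) = min(1, 0.663 + 0.581) = min(1, 1.244) = 1.000
γ ∨ ((γ ⊕ α) ⊕ (α ∨ γ)) = max(0.082, 1.000) = 1.000
β ∨ (γ ∨ ((γ ⊕ α) ⊕ (α ∨ γ))) = max(0.401, 1.000) = 1.000
β ⊕ α = min(1, 0.401 + 0.581) = min(1, 0.982) = 0.982
(β ⊕ α) ⊕ γ = min(1, 0.982 + 0.082) = min(1, 1.064) = 1.000
¬((β ⊕ α) ⊕ γ) = 1 − 1.000 = 0.000
(β ∨ (γ ∨ ((γ ⊕ α) ⊕ (α ∨ γ)))) ∨ ¬((β ⊕ α) ⊕ γ) = max(1.000, 0.000) = 1.000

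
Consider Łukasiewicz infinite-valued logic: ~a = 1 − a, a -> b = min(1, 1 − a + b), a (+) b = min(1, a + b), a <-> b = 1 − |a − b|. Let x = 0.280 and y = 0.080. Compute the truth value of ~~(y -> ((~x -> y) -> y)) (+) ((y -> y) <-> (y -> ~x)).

1.000

~x = 1 − 0.280 = 0.720
~x -> y = min(1, 1 − 0.720 + 0.080) = min(1, 0.360) = 0.360
(~x -> y) -> y = min(1, 1 − 0.360 + 0.080) = min(1, 0.720) = 0.720
y -> ((~x -> y) -> y) = min(1, 1 − 0.080 + 0.720) = min(1, 1.640) = 1.000
~(y -> ((~x -> y) -> y)) = 1 − 1.000 = 0.000
~~(y -> ((~x -> y) -> y)) = 1 − 0.000 = 1.000
y -> y = min(1, 1 − 0.080 + 0.080) = min(1, 1.000) = 1.000
y -> ~x = min(1, 1 − 0.080 + 0.720) = min(1, 1.640) = 1.000
(y -> y) <-> (y -> ~x) = 1 − |1.000 − 1.000| = 1 − 0.000 = 1.000
~~(y -> ((~x -> y) -> y)) (+) ((y -> y) <-> (y -> ~x)) = min(1, 1.000 + 1.000) = min(1, 2.000) = 1.000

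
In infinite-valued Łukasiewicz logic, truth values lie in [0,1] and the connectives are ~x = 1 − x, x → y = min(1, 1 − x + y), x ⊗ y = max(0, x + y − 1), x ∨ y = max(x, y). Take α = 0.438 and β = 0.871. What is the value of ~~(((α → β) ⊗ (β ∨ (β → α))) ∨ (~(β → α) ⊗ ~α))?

0.871

α → β = min(1, 1 − 0.438 + 0.871) = min(1, 1.433) = 1.000
β → α = min(1, 1 − 0.871 + 0.438) = min(1, 0.567) = 0.567
β ∨ (β → α) = max(0.871, 0.567) = 0.871
(α → β) ⊗ (β ∨ (β → α)) = max(0, 1.000 + 0.871 − 1) = max(0, 0.871) = 0.871
~(β → α) = 1 − 0.567 = 0.433
~α = 1 − 0.438 = 0.562
~(β → α) ⊗ ~α = max(0, 0.433 + 0.562 − 1) = max(0, -0.005) = 0.000
((α → β) ⊗ (β ∨ (β → α))) ∨ (~(β → α) ⊗ ~α) = max(0.871, 0.000) = 0.871
~(((α → β) ⊗ (β ∨ (β → α))) ∨ (~(β → α) ⊗ ~α)) = 1 − 0.871 = 0.129
~~(((α → β) ⊗ (β ∨ (β → α))) ∨ (~(β → α) ⊗ ~α)) = 1 − 0.129 = 0.871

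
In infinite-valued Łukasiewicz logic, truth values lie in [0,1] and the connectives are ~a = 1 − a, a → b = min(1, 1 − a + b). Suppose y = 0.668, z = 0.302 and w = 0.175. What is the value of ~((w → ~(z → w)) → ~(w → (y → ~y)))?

z → w = min(1, 1 − 0.302 + 0.175) = min(1, 0.873) = 0.873
~(z → w) = 1 − 0.873 = 0.127
w → ~(z → w) = min(1, 1 − 0.175 + 0.127) = min(1, 0.952) = 0.952
~y = 1 − 0.668 = 0.332
y → ~y = min(1, 1 − 0.668 + 0.332) = min(1, 0.664) = 0.664
w → (y → ~y) = min(1, 1 − 0.175 + 0.664) = min(1, 1.489) = 1.000
~(w → (y → ~y)) = 1 − 1.000 = 0.000
(w → ~(z → w)) → ~(w → (y → ~y)) = min(1, 1 − 0.952 + 0.000) = min(1, 0.048) = 0.048
~((w → ~(z → w)) → ~(w → (y → ~y))) = 1 − 0.048 = 0.952

0.952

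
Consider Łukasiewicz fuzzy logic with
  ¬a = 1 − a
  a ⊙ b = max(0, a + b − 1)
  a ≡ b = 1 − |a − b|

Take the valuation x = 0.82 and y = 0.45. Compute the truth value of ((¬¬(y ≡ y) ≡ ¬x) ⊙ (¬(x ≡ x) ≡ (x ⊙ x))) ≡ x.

y ≡ y = 1 − |0.45 − 0.45| = 1 − 0.00 = 1.00
¬(y ≡ y) = 1 − 1.00 = 0.00
¬¬(y ≡ y) = 1 − 0.00 = 1.00
¬x = 1 − 0.82 = 0.18
¬¬(y ≡ y) ≡ ¬x = 1 − |1.00 − 0.18| = 1 − 0.82 = 0.18
x ≡ x = 1 − |0.82 − 0.82| = 1 − 0.00 = 1.00
¬(x ≡ x) = 1 − 1.00 = 0.00
x ⊙ x = max(0, 0.82 + 0.82 − 1) = max(0, 0.64) = 0.64
¬(x ≡ x) ≡ (x ⊙ x) = 1 − |0.00 − 0.64| = 1 − 0.64 = 0.36
(¬¬(y ≡ y) ≡ ¬x) ⊙ (¬(x ≡ x) ≡ (x ⊙ x)) = max(0, 0.18 + 0.36 − 1) = max(0, -0.46) = 0.00
((¬¬(y ≡ y) ≡ ¬x) ⊙ (¬(x ≡ x) ≡ (x ⊙ x))) ≡ x = 1 − |0.00 − 0.82| = 1 − 0.82 = 0.18

0.18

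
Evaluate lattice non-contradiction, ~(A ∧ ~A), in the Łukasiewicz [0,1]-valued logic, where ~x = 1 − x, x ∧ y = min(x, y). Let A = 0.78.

0.78

~A = 1 − 0.78 = 0.22
A ∧ ~A = min(0.78, 0.22) = 0.22
~(A ∧ ~A) = 1 − 0.22 = 0.78
(The value 0.78 < 1 shows this instance is not satisfied; not a Ł∞-tautology — its value is 1 − min(a, 1−a).)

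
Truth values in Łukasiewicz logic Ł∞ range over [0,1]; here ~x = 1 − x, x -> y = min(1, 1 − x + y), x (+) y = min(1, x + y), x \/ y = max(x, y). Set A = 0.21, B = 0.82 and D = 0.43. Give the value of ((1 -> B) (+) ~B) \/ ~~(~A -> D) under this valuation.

1 -> B = min(1, 1 − 1.00 + 0.82) = min(1, 0.82) = 0.82
~B = 1 − 0.82 = 0.18
(1 -> B) (+) ~B = min(1, 0.82 + 0.18) = min(1, 1.00) = 1.00
~A = 1 − 0.21 = 0.79
~A -> D = min(1, 1 − 0.79 + 0.43) = min(1, 0.64) = 0.64
~(~A -> D) = 1 − 0.64 = 0.36
~~(~A -> D) = 1 − 0.36 = 0.64
((1 -> B) (+) ~B) \/ ~~(~A -> D) = max(1.00, 0.64) = 1.00

1.00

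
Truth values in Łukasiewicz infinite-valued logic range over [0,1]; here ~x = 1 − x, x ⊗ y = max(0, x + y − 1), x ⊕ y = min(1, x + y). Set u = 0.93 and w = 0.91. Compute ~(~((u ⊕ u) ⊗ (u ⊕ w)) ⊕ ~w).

u ⊕ u = min(1, 0.93 + 0.93) = min(1, 1.86) = 1.00
u ⊕ w = min(1, 0.93 + 0.91) = min(1, 1.84) = 1.00
(u ⊕ u) ⊗ (u ⊕ w) = max(0, 1.00 + 1.00 − 1) = max(0, 1.00) = 1.00
~((u ⊕ u) ⊗ (u ⊕ w)) = 1 − 1.00 = 0.00
~w = 1 − 0.91 = 0.09
~((u ⊕ u) ⊗ (u ⊕ w)) ⊕ ~w = min(1, 0.00 + 0.09) = min(1, 0.09) = 0.09
~(~((u ⊕ u) ⊗ (u ⊕ w)) ⊕ ~w) = 1 − 0.09 = 0.91

0.91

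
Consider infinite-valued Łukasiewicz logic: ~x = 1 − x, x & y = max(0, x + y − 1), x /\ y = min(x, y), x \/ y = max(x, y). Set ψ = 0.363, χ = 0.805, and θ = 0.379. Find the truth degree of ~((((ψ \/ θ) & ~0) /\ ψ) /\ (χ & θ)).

0.816

ψ \/ θ = max(0.363, 0.379) = 0.379
~0 = 1 − 0.000 = 1.000
(ψ \/ θ) & ~0 = max(0, 0.379 + 1.000 − 1) = max(0, 0.379) = 0.379
((ψ \/ θ) & ~0) /\ ψ = min(0.379, 0.363) = 0.363
χ & θ = max(0, 0.805 + 0.379 − 1) = max(0, 0.184) = 0.184
(((ψ \/ θ) & ~0) /\ ψ) /\ (χ & θ) = min(0.363, 0.184) = 0.184
~((((ψ \/ θ) & ~0) /\ ψ) /\ (χ & θ)) = 1 − 0.184 = 0.816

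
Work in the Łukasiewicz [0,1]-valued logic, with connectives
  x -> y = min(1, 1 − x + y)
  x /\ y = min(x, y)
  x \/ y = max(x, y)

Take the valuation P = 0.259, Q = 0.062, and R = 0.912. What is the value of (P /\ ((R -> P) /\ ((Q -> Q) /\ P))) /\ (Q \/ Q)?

R -> P = min(1, 1 − 0.912 + 0.259) = min(1, 0.347) = 0.347
Q -> Q = min(1, 1 − 0.062 + 0.062) = min(1, 1.000) = 1.000
(Q -> Q) /\ P = min(1.000, 0.259) = 0.259
(R -> P) /\ ((Q -> Q) /\ P) = min(0.347, 0.259) = 0.259
P /\ ((R -> P) /\ ((Q -> Q) /\ P)) = min(0.259, 0.259) = 0.259
Q \/ Q = max(0.062, 0.062) = 0.062
(P /\ ((R -> P) /\ ((Q -> Q) /\ P))) /\ (Q \/ Q) = min(0.259, 0.062) = 0.062

0.062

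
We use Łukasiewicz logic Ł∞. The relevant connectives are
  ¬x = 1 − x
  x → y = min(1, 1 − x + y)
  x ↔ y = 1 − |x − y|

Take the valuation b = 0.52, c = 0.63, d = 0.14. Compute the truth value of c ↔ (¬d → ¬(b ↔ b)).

0.51

¬d = 1 − 0.14 = 0.86
b ↔ b = 1 − |0.52 − 0.52| = 1 − 0.00 = 1.00
¬(b ↔ b) = 1 − 1.00 = 0.00
¬d → ¬(b ↔ b) = min(1, 1 − 0.86 + 0.00) = min(1, 0.14) = 0.14
c ↔ (¬d → ¬(b ↔ b)) = 1 − |0.63 − 0.14| = 1 − 0.49 = 0.51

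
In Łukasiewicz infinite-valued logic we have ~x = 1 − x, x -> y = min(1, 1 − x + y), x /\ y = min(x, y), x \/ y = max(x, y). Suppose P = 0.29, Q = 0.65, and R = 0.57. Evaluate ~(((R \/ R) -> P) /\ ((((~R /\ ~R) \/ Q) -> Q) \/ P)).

0.28

R \/ R = max(0.57, 0.57) = 0.57
(R \/ R) -> P = min(1, 1 − 0.57 + 0.29) = min(1, 0.72) = 0.72
~R = 1 − 0.57 = 0.43
~R /\ ~R = min(0.43, 0.43) = 0.43
(~R /\ ~R) \/ Q = max(0.43, 0.65) = 0.65
((~R /\ ~R) \/ Q) -> Q = min(1, 1 − 0.65 + 0.65) = min(1, 1.00) = 1.00
(((~R /\ ~R) \/ Q) -> Q) \/ P = max(1.00, 0.29) = 1.00
((R \/ R) -> P) /\ ((((~R /\ ~R) \/ Q) -> Q) \/ P) = min(0.72, 1.00) = 0.72
~(((R \/ R) -> P) /\ ((((~R /\ ~R) \/ Q) -> Q) \/ P)) = 1 − 0.72 = 0.28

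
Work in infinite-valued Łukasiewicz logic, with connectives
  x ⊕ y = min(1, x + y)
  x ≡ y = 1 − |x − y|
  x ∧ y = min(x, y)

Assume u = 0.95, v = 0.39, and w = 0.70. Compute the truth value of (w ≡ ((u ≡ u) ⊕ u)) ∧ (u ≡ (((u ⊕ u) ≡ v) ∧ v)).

u ≡ u = 1 − |0.95 − 0.95| = 1 − 0.00 = 1.00
(u ≡ u) ⊕ u = min(1, 1.00 + 0.95) = min(1, 1.95) = 1.00
w ≡ ((u ≡ u) ⊕ u) = 1 − |0.70 − 1.00| = 1 − 0.30 = 0.70
u ⊕ u = min(1, 0.95 + 0.95) = min(1, 1.90) = 1.00
(u ⊕ u) ≡ v = 1 − |1.00 − 0.39| = 1 − 0.61 = 0.39
((u ⊕ u) ≡ v) ∧ v = min(0.39, 0.39) = 0.39
u ≡ (((u ⊕ u) ≡ v) ∧ v) = 1 − |0.95 − 0.39| = 1 − 0.56 = 0.44
(w ≡ ((u ≡ u) ⊕ u)) ∧ (u ≡ (((u ⊕ u) ≡ v) ∧ v)) = min(0.70, 0.44) = 0.44

0.44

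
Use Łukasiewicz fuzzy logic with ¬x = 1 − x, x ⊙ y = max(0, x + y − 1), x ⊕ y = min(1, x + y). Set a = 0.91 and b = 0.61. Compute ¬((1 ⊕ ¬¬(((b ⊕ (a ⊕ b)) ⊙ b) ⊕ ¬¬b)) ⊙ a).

0.09

a ⊕ b = min(1, 0.91 + 0.61) = min(1, 1.52) = 1.00
b ⊕ (a ⊕ b) = min(1, 0.61 + 1.00) = min(1, 1.61) = 1.00
(b ⊕ (a ⊕ b)) ⊙ b = max(0, 1.00 + 0.61 − 1) = max(0, 0.61) = 0.61
¬b = 1 − 0.61 = 0.39
¬¬b = 1 − 0.39 = 0.61
((b ⊕ (a ⊕ b)) ⊙ b) ⊕ ¬¬b = min(1, 0.61 + 0.61) = min(1, 1.22) = 1.00
¬(((b ⊕ (a ⊕ b)) ⊙ b) ⊕ ¬¬b) = 1 − 1.00 = 0.00
¬¬(((b ⊕ (a ⊕ b)) ⊙ b) ⊕ ¬¬b) = 1 − 0.00 = 1.00
1 ⊕ ¬¬(((b ⊕ (a ⊕ b)) ⊙ b) ⊕ ¬¬b) = min(1, 1.00 + 1.00) = min(1, 2.00) = 1.00
(1 ⊕ ¬¬(((b ⊕ (a ⊕ b)) ⊙ b) ⊕ ¬¬b)) ⊙ a = max(0, 1.00 + 0.91 − 1) = max(0, 0.91) = 0.91
¬((1 ⊕ ¬¬(((b ⊕ (a ⊕ b)) ⊙ b) ⊕ ¬¬b)) ⊙ a) = 1 − 0.91 = 0.09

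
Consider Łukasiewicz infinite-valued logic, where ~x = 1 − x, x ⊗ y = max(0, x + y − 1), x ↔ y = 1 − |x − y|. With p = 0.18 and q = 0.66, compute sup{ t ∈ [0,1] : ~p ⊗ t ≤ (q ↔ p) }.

~p = 1 − 0.18 = 0.82
So the left factor is ~p = 0.82.
q ↔ p = 1 − |0.66 − 0.18| = 1 − 0.48 = 0.52
So the right-hand bound is q ↔ p = 0.52.
The residuum of the Łukasiewicz t-norm gives the supremum: min(1, 1 − 0.82 + 0.52).
1 − 0.82 + 0.52 = 0.70, so t = min(1, 0.70) = 0.70.
Check: 0.82 ⊗ 0.70 = max(0, 0.52) = 0.52 ≤ 0.52.

0.70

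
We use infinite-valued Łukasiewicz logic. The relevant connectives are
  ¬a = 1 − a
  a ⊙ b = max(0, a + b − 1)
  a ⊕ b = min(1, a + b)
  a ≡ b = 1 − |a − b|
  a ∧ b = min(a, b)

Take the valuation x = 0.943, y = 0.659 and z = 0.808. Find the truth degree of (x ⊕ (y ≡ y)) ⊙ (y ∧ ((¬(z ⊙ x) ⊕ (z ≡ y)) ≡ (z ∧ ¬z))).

y ≡ y = 1 − |0.659 − 0.659| = 1 − 0.000 = 1.000
x ⊕ (y ≡ y) = min(1, 0.943 + 1.000) = min(1, 1.943) = 1.000
z ⊙ x = max(0, 0.808 + 0.943 − 1) = max(0, 0.751) = 0.751
¬(z ⊙ x) = 1 − 0.751 = 0.249
z ≡ y = 1 − |0.808 − 0.659| = 1 − 0.149 = 0.851
¬(z ⊙ x) ⊕ (z ≡ y) = min(1, 0.249 + 0.851) = min(1, 1.100) = 1.000
¬z = 1 − 0.808 = 0.192
z ∧ ¬z = min(0.808, 0.192) = 0.192
(¬(z ⊙ x) ⊕ (z ≡ y)) ≡ (z ∧ ¬z) = 1 − |1.000 − 0.192| = 1 − 0.808 = 0.192
y ∧ ((¬(z ⊙ x) ⊕ (z ≡ y)) ≡ (z ∧ ¬z)) = min(0.659, 0.192) = 0.192
(x ⊕ (y ≡ y)) ⊙ (y ∧ ((¬(z ⊙ x) ⊕ (z ≡ y)) ≡ (z ∧ ¬z))) = max(0, 1.000 + 0.192 − 1) = max(0, 0.192) = 0.192

0.192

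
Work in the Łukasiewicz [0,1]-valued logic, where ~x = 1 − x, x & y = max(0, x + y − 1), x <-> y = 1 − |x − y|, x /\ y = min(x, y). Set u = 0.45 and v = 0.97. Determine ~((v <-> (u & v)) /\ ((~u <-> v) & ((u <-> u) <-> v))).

0.55

u & v = max(0, 0.45 + 0.97 − 1) = max(0, 0.42) = 0.42
v <-> (u & v) = 1 − |0.97 − 0.42| = 1 − 0.55 = 0.45
~u = 1 − 0.45 = 0.55
~u <-> v = 1 − |0.55 − 0.97| = 1 − 0.42 = 0.58
u <-> u = 1 − |0.45 − 0.45| = 1 − 0.00 = 1.00
(u <-> u) <-> v = 1 − |1.00 − 0.97| = 1 − 0.03 = 0.97
(~u <-> v) & ((u <-> u) <-> v) = max(0, 0.58 + 0.97 − 1) = max(0, 0.55) = 0.55
(v <-> (u & v)) /\ ((~u <-> v) & ((u <-> u) <-> v)) = min(0.45, 0.55) = 0.45
~((v <-> (u & v)) /\ ((~u <-> v) & ((u <-> u) <-> v))) = 1 − 0.45 = 0.55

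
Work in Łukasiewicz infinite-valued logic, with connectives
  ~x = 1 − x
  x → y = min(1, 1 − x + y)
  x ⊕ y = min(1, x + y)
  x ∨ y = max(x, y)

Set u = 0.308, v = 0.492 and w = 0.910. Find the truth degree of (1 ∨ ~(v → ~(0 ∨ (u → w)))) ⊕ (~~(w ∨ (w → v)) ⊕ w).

u → w = min(1, 1 − 0.308 + 0.910) = min(1, 1.602) = 1.000
0 ∨ (u → w) = max(0.000, 1.000) = 1.000
~(0 ∨ (u → w)) = 1 − 1.000 = 0.000
v → ~(0 ∨ (u → w)) = min(1, 1 − 0.492 + 0.000) = min(1, 0.508) = 0.508
~(v → ~(0 ∨ (u → w))) = 1 − 0.508 = 0.492
1 ∨ ~(v → ~(0 ∨ (u → w))) = max(1.000, 0.492) = 1.000
w → v = min(1, 1 − 0.910 + 0.492) = min(1, 0.582) = 0.582
w ∨ (w → v) = max(0.910, 0.582) = 0.910
~(w ∨ (w → v)) = 1 − 0.910 = 0.090
~~(w ∨ (w → v)) = 1 − 0.090 = 0.910
~~(w ∨ (w → v)) ⊕ w = min(1, 0.910 + 0.910) = min(1, 1.820) = 1.000
(1 ∨ ~(v → ~(0 ∨ (u → w)))) ⊕ (~~(w ∨ (w → v)) ⊕ w) = min(1, 1.000 + 1.000) = min(1, 2.000) = 1.000

1.000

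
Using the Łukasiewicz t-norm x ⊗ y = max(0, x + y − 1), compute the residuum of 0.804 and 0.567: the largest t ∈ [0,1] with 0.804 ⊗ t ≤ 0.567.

0.763

The residuum of the Łukasiewicz t-norm gives the supremum: min(1, 1 − 0.804 + 0.567).
1 − 0.804 + 0.567 = 0.763, so t = min(1, 0.763) = 0.763.
Check: 0.804 ⊗ 0.763 = max(0, 0.567) = 0.567 ≤ 0.567.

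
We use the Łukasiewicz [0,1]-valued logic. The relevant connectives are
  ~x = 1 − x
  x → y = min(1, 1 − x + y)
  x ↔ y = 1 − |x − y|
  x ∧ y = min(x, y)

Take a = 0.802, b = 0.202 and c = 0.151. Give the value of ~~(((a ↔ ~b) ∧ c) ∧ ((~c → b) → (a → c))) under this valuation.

~b = 1 − 0.202 = 0.798
a ↔ ~b = 1 − |0.802 − 0.798| = 1 − 0.004 = 0.996
(a ↔ ~b) ∧ c = min(0.996, 0.151) = 0.151
~c = 1 − 0.151 = 0.849
~c → b = min(1, 1 − 0.849 + 0.202) = min(1, 0.353) = 0.353
a → c = min(1, 1 − 0.802 + 0.151) = min(1, 0.349) = 0.349
(~c → b) → (a → c) = min(1, 1 − 0.353 + 0.349) = min(1, 0.996) = 0.996
((a ↔ ~b) ∧ c) ∧ ((~c → b) → (a → c)) = min(0.151, 0.996) = 0.151
~(((a ↔ ~b) ∧ c) ∧ ((~c → b) → (a → c))) = 1 − 0.151 = 0.849
~~(((a ↔ ~b) ∧ c) ∧ ((~c → b) → (a → c))) = 1 − 0.849 = 0.151

0.151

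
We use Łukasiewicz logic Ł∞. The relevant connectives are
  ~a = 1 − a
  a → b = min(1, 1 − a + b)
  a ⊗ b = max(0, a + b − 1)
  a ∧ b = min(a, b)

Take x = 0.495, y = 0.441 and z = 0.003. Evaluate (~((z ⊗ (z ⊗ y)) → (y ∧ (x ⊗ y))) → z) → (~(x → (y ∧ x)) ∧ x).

0.054

z ⊗ y = max(0, 0.003 + 0.441 − 1) = max(0, -0.556) = 0.000
z ⊗ (z ⊗ y) = max(0, 0.003 + 0.000 − 1) = max(0, -0.997) = 0.000
x ⊗ y = max(0, 0.495 + 0.441 − 1) = max(0, -0.064) = 0.000
y ∧ (x ⊗ y) = min(0.441, 0.000) = 0.000
(z ⊗ (z ⊗ y)) → (y ∧ (x ⊗ y)) = min(1, 1 − 0.000 + 0.000) = min(1, 1.000) = 1.000
~((z ⊗ (z ⊗ y)) → (y ∧ (x ⊗ y))) = 1 − 1.000 = 0.000
~((z ⊗ (z ⊗ y)) → (y ∧ (x ⊗ y))) → z = min(1, 1 − 0.000 + 0.003) = min(1, 1.003) = 1.000
y ∧ x = min(0.441, 0.495) = 0.441
x → (y ∧ x) = min(1, 1 − 0.495 + 0.441) = min(1, 0.946) = 0.946
~(x → (y ∧ x)) = 1 − 0.946 = 0.054
~(x → (y ∧ x)) ∧ x = min(0.054, 0.495) = 0.054
(~((z ⊗ (z ⊗ y)) → (y ∧ (x ⊗ y))) → z) → (~(x → (y ∧ x)) ∧ x) = min(1, 1 − 1.000 + 0.054) = min(1, 0.054) = 0.054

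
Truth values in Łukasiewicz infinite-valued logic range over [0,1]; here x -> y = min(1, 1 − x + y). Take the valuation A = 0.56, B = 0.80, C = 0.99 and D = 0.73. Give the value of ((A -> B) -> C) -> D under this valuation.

A -> B = min(1, 1 − 0.56 + 0.80) = min(1, 1.24) = 1.00
(A -> B) -> C = min(1, 1 − 1.00 + 0.99) = min(1, 0.99) = 0.99
((A -> B) -> C) -> D = min(1, 1 − 0.99 + 0.73) = min(1, 0.74) = 0.74

0.74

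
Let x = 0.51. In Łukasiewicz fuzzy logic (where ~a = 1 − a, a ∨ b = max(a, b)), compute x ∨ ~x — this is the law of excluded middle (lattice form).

0.51

~x = 1 − 0.51 = 0.49
x ∨ ~x = max(0.51, 0.49) = 0.51
(The value 0.51 < 1 shows this instance is not satisfied; not a Ł∞-tautology — its value is max(a, 1−a).)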